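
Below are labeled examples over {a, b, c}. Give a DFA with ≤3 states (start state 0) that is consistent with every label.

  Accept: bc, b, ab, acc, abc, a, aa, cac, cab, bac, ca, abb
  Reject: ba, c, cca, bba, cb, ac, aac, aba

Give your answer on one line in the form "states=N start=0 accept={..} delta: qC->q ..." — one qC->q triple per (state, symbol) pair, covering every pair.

Fold the examples into a partial DFA from state 0: repeatedly fix the first undefined (state, symbol) met by the shortest-then-alphabetical prefix, trying targets in increasing order and rejecting any under which an Accept and a Reject string meet in one state with the same remainder; add a state when all current targets are rejected. Accepting states are where Accept strings end.
a: 0a undefined. 0a->0: ok.
b: 0b undefined. 0b->0: no, bc/c meet in 0 with "c" left. Open state 1: 0b->1.
c: 0c undefined. 0c->0: no, b/cb meet in 1. 0c->1: no, b/c meet in 1. Open state 2: 0c->2.
ba: 1a undefined. 1a->0: no, a/ba meet in 0. 1a->1: no, b/ba meet in 1. 1a->2: ok.
bb: 1b undefined. 1b->0: no, a/bba meet in 0. 1b->1: ok.
bc: 1c undefined. 1c->0: ok.
ca: 2a undefined. 2a->0: no, cac/ba meet in 2. 2a->1: ok.
cb: 2b undefined. 2b->0: no, bc/cb meet in 0. 2b->1: no, b/cb meet in 1. 2b->2: ok.
cc: 2c undefined. 2c->0: no, bc/cca meet in 0. 2c->1: ok.
All examples now run through 3 states with every (state, symbol) defined. Accept strings end in {0,1}, Reject strings end in {2}; accept={0,1}.

states=3 start=0 accept={0,1} delta: 0a->0 0b->1 0c->2 1a->2 1b->1 1c->0 2a->1 2b->2 2c->1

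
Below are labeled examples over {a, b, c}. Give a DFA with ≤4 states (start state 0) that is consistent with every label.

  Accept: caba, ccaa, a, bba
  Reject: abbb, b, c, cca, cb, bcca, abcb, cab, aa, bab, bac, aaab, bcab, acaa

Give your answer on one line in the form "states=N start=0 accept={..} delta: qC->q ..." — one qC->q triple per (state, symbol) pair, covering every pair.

states=3 start=0 accept={1} delta: 0a->1 0b->0 0c->2 1a->0 1b->0 1c->0 2a->0 2b->0 2c->1

Grow the machine one transition at a time. Run the examples from 0; the earliest place one falls off (shortest prefix, ties alphabetical) gets sent to the lowest-numbered state that keeps every Accept/Reject pair distinguishable — a pair clashes when both reach the same state with identical unread suffix — and to a fresh state only if none does.
a: 0a undefined. 0a->0: no, a/aa meet in 0. Open state 1: 0a->1.
b: 0b undefined. 0b->0: ok.
c: 0c undefined. 0c->0: no, ccaa/aa meet in 1 with "a" left. 0c->1: no, ccaa/acaa meet in 1 with "caa" left. Open state 2: 0c->2.
aa: 1a undefined. 1a->0: ok.
ab: 1b undefined. 1b->0: ok.
ac: 1c undefined. 1c->0: ok.
ca: 2a undefined. 2a->0: ok.
cb: 2b undefined. 2b->0: ok.
cc: 2c undefined. 2c->0: no, caba/cca meet in 1. 2c->1: ok.
All examples now run through 3 states with every (state, symbol) defined. Accept strings end in {1}, Reject strings end in {0,2}; accept={1}.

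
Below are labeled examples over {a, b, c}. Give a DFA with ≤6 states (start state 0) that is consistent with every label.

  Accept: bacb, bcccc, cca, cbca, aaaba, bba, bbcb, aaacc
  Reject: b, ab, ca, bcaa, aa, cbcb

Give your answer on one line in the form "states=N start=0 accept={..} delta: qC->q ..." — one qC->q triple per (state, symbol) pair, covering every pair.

states=4 start=0 accept={2,3} delta: 0a->0 0b->1 0c->2 1a->2 1b->1 1c->2 2a->0 2b->3 2c->3 3a->2 3b->2 3c->1

Grow the machine one transition at a time. Run the examples from 0; the earliest place one falls off (shortest prefix, ties alphabetical) gets sent to the lowest-numbered state that keeps every Accept/Reject pair distinguishable — a pair clashes when both reach the same state with identical unread suffix — and to a fresh state only if none does.
a: 0a undefined. 0a->0: ok.
b: 0b undefined. 0b->0: no, aaaba/b meet in 0. Open state 1: 0b->1.
c: 0c undefined. 0c->0: no, cca/ca meet in 0. 0c->1: no, aaaba/ca meet in 1 with "a" left. Open state 2: 0c->2.
ba: 1a undefined. 1a->0: no, aaaba/aa meet in 0. 1a->1: no, aaaba/b meet in 1. 1a->2: ok.
bb: 1b undefined. 1b->0: no, bba/aa meet in 0. 1b->1: ok.
bc: 1c undefined. 1c->0: no, bbcb/b meet in 1. 1c->1: no, bcccc/b meet in 1. 1c->2: ok.
ca: 2a undefined. 2a->0: ok.
cb: 2b undefined. 2b->0: no, cbca/ca meet in 0. 2b->1: no, cbca/ca meet in 0. 2b->2: no, bacb/cbcb meet in 2 with "cb" left. Open state 3: 2b->3.
cc: 2c undefined. 2c->0: no, bacb/b meet in 1. 2c->1: no, bacb/b meet in 1. 2c->2: no, cca/ca meet in 0. 2c->3: ok.
cbc: 3c undefined. 3c->0: no, cbca/ca meet in 0. 3c->1: ok.
cca: 3a undefined. 3a->0: no, cca/ca meet in 0. 3a->1: no, cca/b meet in 1. 3a->2: ok.
bacb: 3b undefined. 3b->0: no, bacb/ca meet in 0. 3b->1: no, bacb/b meet in 1. 3b->2: ok.
All examples now run through 4 states with every (state, symbol) defined. Accept strings end in {2,3}, Reject strings end in {0,1}; accept={2,3}.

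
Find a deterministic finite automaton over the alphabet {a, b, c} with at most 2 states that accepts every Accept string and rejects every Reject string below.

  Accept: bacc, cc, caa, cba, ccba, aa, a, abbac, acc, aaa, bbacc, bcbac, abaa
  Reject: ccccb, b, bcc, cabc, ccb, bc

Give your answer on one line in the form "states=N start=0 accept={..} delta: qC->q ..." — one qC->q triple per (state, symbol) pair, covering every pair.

states=2 start=0 accept={0} delta: 0a->0 0b->1 0c->0 1a->0 1b->0 1c->1

State merging on the prefix tree: take the shortest (then alphabetical) example prefix whose next move is undefined and point that move at state 0, else 1, else 2, ...; a target is out if some Accept/Reject pair would then sit in one state with the same input left (inseparable). If every existing state is out, open a new one.
a: 0a undefined. 0a->0: ok.
b: 0b undefined. 0b->0: no, bacc/bcc meet in 0 with "cc" left. Open state 1: 0b->1.
c: 0c undefined. 0c->0: ok.
ba: 1a undefined. 1a->0: ok.
bb: 1b undefined. 1b->0: ok.
bc: 1c undefined. 1c->0: no, bacc/bcc meet in 0. 1c->1: ok.
All examples now run through 2 states with every (state, symbol) defined. Accept strings end in {0}, Reject strings end in {1}; accept={0}.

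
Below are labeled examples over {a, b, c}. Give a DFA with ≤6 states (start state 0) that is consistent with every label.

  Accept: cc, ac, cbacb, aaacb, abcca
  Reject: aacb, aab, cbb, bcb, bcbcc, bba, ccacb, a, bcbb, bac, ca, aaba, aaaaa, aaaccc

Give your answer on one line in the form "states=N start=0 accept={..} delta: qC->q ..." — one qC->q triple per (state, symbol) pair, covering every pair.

states=5 start=0 accept={0} delta: 0a->1 0b->1 0c->1 1a->2 1b->2 1c->0 2a->3 2b->1 2c->3 3a->0 3b->1 3c->4 4a->0 4b->0 4c->0

Fold the examples into a partial DFA from state 0: repeatedly fix the first undefined (state, symbol) met by the shortest-then-alphabetical prefix, trying targets in increasing order and rejecting any under which an Accept and a Reject string meet in one state with the same remainder; add a state when all current targets are rejected. Accepting states are where Accept strings end.
a: 0a undefined. 0a->0: no, aaacb/aacb meet in 0 with "cb" left. Open state 1: 0a->1.
b: 0b undefined. 0b->0: no, ac/bac meet in 1 with "c" left. 0b->1: ok.
c: 0c undefined. 0c->0: no, cbacb/aacb meet in 1 with "acb" left. 0c->1: ok.
aa: 1a undefined. 1a->0: no, aaacb/bcb meet in 1 with "cb" left. 1a->1: no, cc/bac meet in 1 with "c" left. Open state 2: 1a->2.
ab: 1b undefined. 1b->0: no, cbacb/bcb meet in 1 with "cb" left. 1b->1: no, cbacb/aacb meet in 2 with "cb" left. 1b->2: ok.
ac: 1c undefined. 1c->0: ok.
aaa: 2a undefined. 2a->0: no, cc/bba meet in 0. 2a->1: no, cc/aaaccc meet in 0. 2a->2: no, cbacb/aacb meet in 2 with "cb" left. Open state 3: 2a->3.
aab: 2b undefined. 2b->0: no, cc/aab meet in 0. 2b->1: ok.
aac: 2c undefined. 2c->0: no, cc/bac meet in 0. 2c->1: no, abcca/aab meet in 1. 2c->2: no, abcca/bba meet in 3. 2c->3: ok.
aaaa: 3a undefined. 3a->0: ok.
aaac: 3c undefined. 3c->0: no, cc/aaaccc meet in 0. 3c->1: no, cbacb/bcbb meet in 2. 3c->2: no, cbacb/aab meet in 1. 3c->3: no, cbacb/aacb meet in 3 with "b" left. Open state 4: 3c->4.
aacb: 3b undefined. 3b->0: no, cc/aacb meet in 0. 3b->1: ok.
aaacb: 4b undefined. 4b->0: ok.
aaacc: 4c undefined. 4c->0: ok.
abcca: 4a undefined. 4a->0: ok.
All examples now run through 5 states with every (state, symbol) defined. Accept strings end in {0}, Reject strings end in {1,2,3}; accept={0}.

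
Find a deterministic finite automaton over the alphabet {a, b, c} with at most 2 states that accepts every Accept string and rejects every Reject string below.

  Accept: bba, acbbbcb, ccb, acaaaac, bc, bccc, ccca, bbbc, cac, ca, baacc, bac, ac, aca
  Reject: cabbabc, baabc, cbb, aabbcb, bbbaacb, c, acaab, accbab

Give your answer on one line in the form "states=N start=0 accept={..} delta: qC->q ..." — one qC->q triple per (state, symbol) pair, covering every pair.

states=2 start=0 accept={1} delta: 0a->1 0b->1 0c->0 1a->1 1b->0 1c->1

Grow the machine one transition at a time. Run the examples from 0; the earliest place one falls off (shortest prefix, ties alphabetical) gets sent to the lowest-numbered state that keeps every Accept/Reject pair distinguishable — a pair clashes when both reach the same state with identical unread suffix — and to a fresh state only if none does.
a: 0a undefined. 0a->0: no, ac/c meet in 0 with "c" left. Open state 1: 0a->1.
b: 0b undefined. 0b->0: no, bc/c meet in 0 with "c" left. 0b->1: ok.
c: 0c undefined. 0c->0: ok.
aa: 1a undefined. 1a->0: no, bac/c meet in 0. 1a->1: ok.
ac: 1c undefined. 1c->0: no, acbbbcb/aabbcb meet in 1 with "bbcb" left. 1c->1: ok.
bb: 1b undefined. 1b->0: ok.
All examples now run through 2 states with every (state, symbol) defined. Accept strings end in {1}, Reject strings end in {0}; accept={1}.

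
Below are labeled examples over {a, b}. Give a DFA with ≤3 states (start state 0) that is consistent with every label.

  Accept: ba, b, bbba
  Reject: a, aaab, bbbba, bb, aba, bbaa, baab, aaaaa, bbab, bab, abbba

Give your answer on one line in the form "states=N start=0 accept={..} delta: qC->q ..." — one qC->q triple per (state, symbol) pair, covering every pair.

states=3 start=0 accept={2} delta: 0a->1 0b->2 1a->0 1b->0 2a->2 2b->0

Grow the machine one transition at a time. Run the examples from 0; the earliest place one falls off (shortest prefix, ties alphabetical) gets sent to the lowest-numbered state that keeps every Accept/Reject pair distinguishable — a pair clashes when both reach the same state with identical unread suffix — and to a fresh state only if none does.
a: 0a undefined. 0a->0: no, ba/aba meet in 0 with "ba" left. Open state 1: 0a->1.
b: 0b undefined. 0b->0: no, ba/a meet in 1. 0b->1: no, b/a meet in 1. Open state 2: 0b->2.
aa: 1a undefined. 1a->0: ok.
ab: 1b undefined. 1b->0: ok.
ba: 2a undefined. 2a->0: no, ba/aaab meet in 0. 2a->1: no, ba/a meet in 1. 2a->2: ok.
bb: 2b undefined. 2b->0: ok.
All examples now run through 3 states with every (state, symbol) defined. Accept strings end in {2}, Reject strings end in {0,1}; accept={2}.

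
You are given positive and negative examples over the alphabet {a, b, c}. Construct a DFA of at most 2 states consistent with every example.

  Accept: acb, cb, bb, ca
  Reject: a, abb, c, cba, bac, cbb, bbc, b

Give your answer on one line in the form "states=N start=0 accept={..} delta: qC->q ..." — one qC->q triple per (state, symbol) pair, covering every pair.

states=2 start=0 accept={0} delta: 0a->1 0b->1 0c->1 1a->0 1b->0 1c->1

State merging on the prefix tree: take the shortest (then alphabetical) example prefix whose next move is undefined and point that move at state 0, else 1, else 2, ...; a target is out if some Accept/Reject pair would then sit in one state with the same input left (inseparable). If every existing state is out, open a new one.
a: 0a undefined. 0a->0: no, bb/abb meet in 0 with "bb" left. Open state 1: 0a->1.
b: 0b undefined. 0b->0: no, bb/b meet in 0. 0b->1: ok.
c: 0c undefined. 0c->0: no, cb/a meet in 1. 0c->1: ok.
ab: 1b undefined. 1b->0: ok.
ac: 1c undefined. 1c->0: no, acb/a meet in 1. 1c->1: ok.
ba: 1a undefined. 1a->0: ok.
All examples now run through 2 states with every (state, symbol) defined. Accept strings end in {0}, Reject strings end in {1}; accept={0}.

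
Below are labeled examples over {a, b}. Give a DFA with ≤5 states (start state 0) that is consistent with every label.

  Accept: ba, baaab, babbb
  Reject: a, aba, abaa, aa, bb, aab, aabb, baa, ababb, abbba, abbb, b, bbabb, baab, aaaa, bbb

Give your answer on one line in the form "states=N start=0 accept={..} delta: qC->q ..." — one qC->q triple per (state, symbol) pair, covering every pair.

states=4 start=0 accept={3} delta: 0a->1 0b->2 1a->0 1b->0 2a->3 2b->0 3a->2 3b->3

Fold the examples into a partial DFA from state 0: repeatedly fix the first undefined (state, symbol) met by the shortest-then-alphabetical prefix, trying targets in increasing order and rejecting any under which an Accept and a Reject string meet in one state with the same remainder; add a state when all current targets are rejected. Accepting states are where Accept strings end.
a: 0a undefined. 0a->0: no, ba/aba meet in 0 with "ba" left. Open state 1: 0a->1.
b: 0b undefined. 0b->0: no, ba/a meet in 1. 0b->1: no, ba/aa meet in 1 with "a" left. Open state 2: 0b->2.
aa: 1a undefined. 1a->0: ok.
ab: 1b undefined. 1b->0: ok.
ba: 2a undefined. 2a->0: no, ba/abaa meet in 0. 2a->1: no, ba/a meet in 1. 2a->2: no, ba/aab meet in 2. Open state 3: 2a->3.
bb: 2b undefined. 2b->0: ok.
baa: 3a undefined. 3a->0: no, baaab/abaa meet in 0. 3a->1: no, baaab/aab meet in 2. 3a->2: ok.
bab: 3b undefined. 3b->0: no, baaab/abaa meet in 0. 3b->1: no, baaab/a meet in 1. 3b->2: no, baaab/aab meet in 2. 3b->3: ok.
All examples now run through 4 states with every (state, symbol) defined. Accept strings end in {3}, Reject strings end in {0,1,2}; accept={3}.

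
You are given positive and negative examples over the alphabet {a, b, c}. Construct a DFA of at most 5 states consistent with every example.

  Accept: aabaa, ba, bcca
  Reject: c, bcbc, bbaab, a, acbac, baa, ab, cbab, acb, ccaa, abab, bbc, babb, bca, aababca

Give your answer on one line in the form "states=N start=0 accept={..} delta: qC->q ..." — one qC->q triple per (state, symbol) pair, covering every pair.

Fold the examples into a partial DFA from state 0: repeatedly fix the first undefined (state, symbol) met by the shortest-then-alphabetical prefix, trying targets in increasing order and rejecting any under which an Accept and a Reject string meet in one state with the same remainder; add a state when all current targets are rejected. Accepting states are where Accept strings end.
a: 0a undefined. 0a->0: no, aabaa/baa meet in 0 with "baa" left. Open state 1: 0a->1.
b: 0b undefined. 0b->0: no, ba/a meet in 1. 0b->1: ok.
c: 0c undefined. 0c->0: no, ba/ccaa meet in 1 with "a" left. 0c->1: ok.
aa: 1a undefined. 1a->0: no, aabaa/c meet in 1. 1a->1: no, ba/c meet in 1. Open state 2: 1a->2.
ab: 1b undefined. 1b->0: ok.
ac: 1c undefined. 1c->0: no, ba/ccaa meet in 2. 1c->1: no, ba/bca meet in 2. 1c->2: ok.
aab: 2b undefined. 2b->0: no, aabaa/acbac meet in 2. 2b->1: no, aabaa/baa meet in 2 with "a" left. 2b->2: no, aabaa/ccaa meet in 2 with "aa" left. Open state 3: 2b->3.
baa: 2a undefined. 2a->0: ok.
bcc: 2c undefined. 2c->0: no, bcca/c meet in 1. 2c->1: ok.
aaba: 3a undefined. 3a->0: no, aabaa/c meet in 1. 3a->1: no, aabaa/acbac meet in 2. 3a->2: no, aabaa/baa meet in 0. 3a->3: no, aabaa/bbaab meet in 3. Open state 4: 3a->4.
babb: 3b undefined. 3b->0: ok.
bcbc: 3c undefined. 3c->0: ok.
aabaa: 4a undefined. 4a->0: no, aabaa/bcbc meet in 0. 4a->1: no, aabaa/c meet in 1. 4a->2: ok.
aabab: 4b undefined. 4b->0: no, aabaa/aababca meet in 2. 4b->1: ok.
acbac: 4c undefined. 4c->0: ok.
All examples now run through 5 states with every (state, symbol) defined. Accept strings end in {2}, Reject strings end in {0,1,3}; accept={2}.

states=5 start=0 accept={2} delta: 0a->1 0b->1 0c->1 1a->2 1b->0 1c->2 2a->0 2b->3 2c->1 3a->4 3b->0 3c->0 4a->2 4b->1 4c->0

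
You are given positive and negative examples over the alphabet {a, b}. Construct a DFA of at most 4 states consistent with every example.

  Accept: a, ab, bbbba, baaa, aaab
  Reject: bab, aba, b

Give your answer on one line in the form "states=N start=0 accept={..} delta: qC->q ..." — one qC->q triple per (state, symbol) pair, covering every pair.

State merging on the prefix tree: take the shortest (then alphabetical) example prefix whose next move is undefined and point that move at state 0, else 1, else 2, ...; a target is out if some Accept/Reject pair would then sit in one state with the same input left (inseparable). If every existing state is out, open a new one.
a: 0a undefined. 0a->0: no, ab/b meet in 0 with "b" left. Open state 1: 0a->1.
b: 0b undefined. 0b->0: no, ab/bab meet in 1 with "b" left. 0b->1: no, a/b meet in 1. Open state 2: 0b->2.
aa: 1a undefined. 1a->0: ok.
ab: 1b undefined. 1b->0: no, a/aba meet in 1. 1b->1: ok.
ba: 2a undefined. 2a->0: no, baaa/aba meet in 0. 2a->1: no, a/bab meet in 1. 2a->2: no, baaa/b meet in 2. Open state 3: 2a->3.
bb: 2b undefined. 2b->0: ok.
baa: 3a undefined. 3a->0: ok.
bab: 3b undefined. 3b->0: ok.
All examples now run through 4 states with every (state, symbol) defined. Accept strings end in {1}, Reject strings end in {0,2}; accept={1}.

states=4 start=0 accept={1} delta: 0a->1 0b->2 1a->0 1b->1 2a->3 2b->0 3a->0 3b->0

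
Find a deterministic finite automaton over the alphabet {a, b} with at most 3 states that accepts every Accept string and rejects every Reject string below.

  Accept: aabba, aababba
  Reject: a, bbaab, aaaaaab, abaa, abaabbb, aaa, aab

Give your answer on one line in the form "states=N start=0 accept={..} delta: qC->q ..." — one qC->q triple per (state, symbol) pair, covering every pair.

states=3 start=0 accept={2} delta: 0a->0 0b->1 1a->2 1b->1 2a->0 2b->0

Fold the examples into a partial DFA from state 0: repeatedly fix the first undefined (state, symbol) met by the shortest-then-alphabetical prefix, trying targets in increasing order and rejecting any under which an Accept and a Reject string meet in one state with the same remainder; add a state when all current targets are rejected. Accepting states are where Accept strings end.
a: 0a undefined. 0a->0: ok.
b: 0b undefined. 0b->0: no, aabba/a meet in 0. Open state 1: 0b->1.
bb: 1b undefined. 1b->0: no, aabba/a meet in 0. 1b->1: ok.
aba: 1a undefined. 1a->0: no, aabba/a meet in 0. 1a->1: no, aabba/bbaab meet in 1. Open state 2: 1a->2.
abaa: 2a undefined. 2a->0: ok.
aabab: 2b undefined. 2b->0: ok.
All examples now run through 3 states with every (state, symbol) defined. Accept strings end in {2}, Reject strings end in {0,1}; accept={2}.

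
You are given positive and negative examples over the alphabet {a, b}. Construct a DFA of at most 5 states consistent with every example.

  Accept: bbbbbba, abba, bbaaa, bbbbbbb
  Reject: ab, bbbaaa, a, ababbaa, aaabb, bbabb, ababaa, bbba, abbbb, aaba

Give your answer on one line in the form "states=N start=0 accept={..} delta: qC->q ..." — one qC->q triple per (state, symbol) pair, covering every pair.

State merging on the prefix tree: take the shortest (then alphabetical) example prefix whose next move is undefined and point that move at state 0, else 1, else 2, ...; a target is out if some Accept/Reject pair would then sit in one state with the same input left (inseparable). If every existing state is out, open a new one.
a: 0a undefined. 0a->0: ok.
b: 0b undefined. 0b->0: no, bbbbbba/ab meet in 0. Open state 1: 0b->1.
bb: 1b undefined. 1b->0: no, bbbbbba/a meet in 0. 1b->1: no, bbbbbba/bbba meet in 1 with "a" left. Open state 2: 1b->2.
aba: 1a undefined. 1a->0: ok.
bba: 2a undefined. 2a->0: no, abba/a meet in 0. 2a->1: no, abba/ab meet in 1. 2a->2: no, abba/ababbaa meet in 2. Open state 3: 2a->3.
bbb: 2b undefined. 2b->0: no, bbbbbba/bbbaaa meet in 0. 2b->1: no, bbbbbbb/ab meet in 1. 2b->2: no, bbbbbba/bbba meet in 3. 2b->3: ok.
bbaa: 3a undefined. 3a->0: no, bbaaa/bbbaaa meet in 0. 3a->1: no, bbaaa/bbbaaa meet in 0. 3a->2: ok.
bbab: 3b undefined. 3b->0: ok.
All examples now run through 4 states with every (state, symbol) defined. Accept strings end in {3}, Reject strings end in {0,1,2}; accept={3}.

states=4 start=0 accept={3} delta: 0a->0 0b->1 1a->0 1b->2 2a->3 2b->3 3a->2 3b->0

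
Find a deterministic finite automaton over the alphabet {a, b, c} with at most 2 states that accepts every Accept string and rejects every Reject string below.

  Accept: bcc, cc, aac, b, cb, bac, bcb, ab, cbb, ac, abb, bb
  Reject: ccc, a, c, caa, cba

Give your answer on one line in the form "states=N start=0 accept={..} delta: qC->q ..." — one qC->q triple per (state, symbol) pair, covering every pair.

states=2 start=0 accept={0} delta: 0a->1 0b->0 0c->1 1a->1 1b->0 1c->0

State merging on the prefix tree: take the shortest (then alphabetical) example prefix whose next move is undefined and point that move at state 0, else 1, else 2, ...; a target is out if some Accept/Reject pair would then sit in one state with the same input left (inseparable). If every existing state is out, open a new one.
a: 0a undefined. 0a->0: no, aac/c meet in 0 with "c" left. Open state 1: 0a->1.
b: 0b undefined. 0b->0: ok.
c: 0c undefined. 0c->0: no, bcc/ccc meet in 0. 0c->1: ok.
aa: 1a undefined. 1a->0: no, aac/a meet in 1. 1a->1: ok.
ab: 1b undefined. 1b->0: ok.
ac: 1c undefined. 1c->0: ok.
All examples now run through 2 states with every (state, symbol) defined. Accept strings end in {0}, Reject strings end in {1}; accept={0}.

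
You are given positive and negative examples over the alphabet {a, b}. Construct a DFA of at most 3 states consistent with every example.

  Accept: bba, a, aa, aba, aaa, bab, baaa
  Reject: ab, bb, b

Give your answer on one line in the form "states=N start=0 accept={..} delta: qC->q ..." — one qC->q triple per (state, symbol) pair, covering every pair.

states=3 start=0 accept={0,2} delta: 0a->0 0b->1 1a->2 1b->1 2a->0 2b->0

State merging on the prefix tree: take the shortest (then alphabetical) example prefix whose next move is undefined and point that move at state 0, else 1, else 2, ...; a target is out if some Accept/Reject pair would then sit in one state with the same input left (inseparable). If every existing state is out, open a new one.
a: 0a undefined. 0a->0: ok.
b: 0b undefined. 0b->0: no, bba/ab meet in 0. Open state 1: 0b->1.
ba: 1a undefined. 1a->0: no, bab/ab meet in 1. 1a->1: no, aba/ab meet in 1. Open state 2: 1a->2.
bb: 1b undefined. 1b->0: no, bba/bb meet in 0. 1b->1: ok.
baa: 2a undefined. 2a->0: ok.
bab: 2b undefined. 2b->0: ok.
All examples now run through 3 states with every (state, symbol) defined. Accept strings end in {0,2}, Reject strings end in {1}; accept={0,2}.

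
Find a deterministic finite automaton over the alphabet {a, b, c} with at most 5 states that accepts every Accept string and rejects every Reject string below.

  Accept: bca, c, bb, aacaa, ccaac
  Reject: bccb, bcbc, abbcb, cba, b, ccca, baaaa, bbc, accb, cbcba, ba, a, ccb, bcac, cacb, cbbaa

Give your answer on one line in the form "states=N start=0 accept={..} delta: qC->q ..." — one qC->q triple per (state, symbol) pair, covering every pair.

Fold the examples into a partial DFA from state 0: repeatedly fix the first undefined (state, symbol) met by the shortest-then-alphabetical prefix, trying targets in increasing order and rejecting any under which an Accept and a Reject string meet in one state with the same remainder; add a state when all current targets are rejected. Accepting states are where Accept strings end.
a: 0a undefined. 0a->0: ok.
b: 0b undefined. 0b->0: no, c/bbc meet in 0 with "c" left. Open state 1: 0b->1.
c: 0c undefined. 0c->0: no, c/ccca meet in 0. 0c->1: no, c/b meet in 1. Open state 2: 0c->2.
ba: 1a undefined. 1a->0: ok.
bb: 1b undefined. 1b->0: no, c/bbc meet in 2. 1b->1: no, bb/b meet in 1. 1b->2: ok.
bc: 1c undefined. 1c->0: no, bca/bcbc meet in 0. 1c->1: no, bca/baaaa meet in 0. 1c->2: ok.
ca: 2a undefined. 2a->0: no, bca/baaaa meet in 0. 2a->1: no, bca/b meet in 1. 2a->2: ok.
cb: 2b undefined. 2b->0: no, bca/bcbc meet in 2. 2b->1: no, bca/bcbc meet in 2. 2b->2: no, bca/cba meet in 2. Open state 3: 2b->3.
cc: 2c undefined. 2c->0: no, bca/ccca meet in 2. 2c->1: no, bca/bccb meet in 2. 2c->2: no, bca/ccca meet in 2. 2c->3: ok.
cba: 3a undefined. 3a->0: ok.
cbb: 3b undefined. 3b->0: ok.
cbc: 3c undefined. 3c->0: ok.
All examples now run through 4 states with every (state, symbol) defined. Accept strings end in {2}, Reject strings end in {0,1,3}; accept={2}.

states=4 start=0 accept={2} delta: 0a->0 0b->1 0c->2 1a->0 1b->2 1c->2 2a->2 2b->3 2c->3 3a->0 3b->0 3c->0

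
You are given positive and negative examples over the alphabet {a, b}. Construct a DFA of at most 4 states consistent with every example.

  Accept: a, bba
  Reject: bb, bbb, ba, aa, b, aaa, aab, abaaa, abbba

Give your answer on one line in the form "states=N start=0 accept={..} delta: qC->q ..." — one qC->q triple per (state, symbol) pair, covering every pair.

states=3 start=0 accept={1} delta: 0a->1 0b->2 1a->2 1b->1 2a->2 2b->0

State merging on the prefix tree: take the shortest (then alphabetical) example prefix whose next move is undefined and point that move at state 0, else 1, else 2, ...; a target is out if some Accept/Reject pair would then sit in one state with the same input left (inseparable). If every existing state is out, open a new one.
a: 0a undefined. 0a->0: no, a/aa meet in 0. Open state 1: 0a->1.
b: 0b undefined. 0b->0: no, a/ba meet in 1. 0b->1: no, a/b meet in 1. Open state 2: 0b->2.
aa: 1a undefined. 1a->0: no, a/aaa meet in 1. 1a->1: no, a/aa meet in 1. 1a->2: ok.
ab: 1b undefined. 1b->0: no, bba/abbba meet in 2 with "ba" left. 1b->1: ok.
ba: 2a undefined. 2a->0: no, a/abaaa meet in 1. 2a->1: no, a/ba meet in 1. 2a->2: ok.
bb: 2b undefined. 2b->0: ok.
All examples now run through 3 states with every (state, symbol) defined. Accept strings end in {1}, Reject strings end in {0,2}; accept={1}.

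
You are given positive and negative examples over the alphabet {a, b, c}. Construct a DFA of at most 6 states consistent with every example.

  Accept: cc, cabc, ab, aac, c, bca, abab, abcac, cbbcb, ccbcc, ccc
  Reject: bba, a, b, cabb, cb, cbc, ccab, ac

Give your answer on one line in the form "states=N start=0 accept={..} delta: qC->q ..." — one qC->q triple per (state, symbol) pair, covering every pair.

Fold the examples into a partial DFA from state 0: repeatedly fix the first undefined (state, symbol) met by the shortest-then-alphabetical prefix, trying targets in increasing order and rejecting any under which an Accept and a Reject string meet in one state with the same remainder; add a state when all current targets are rejected. Accepting states are where Accept strings end.
a: 0a undefined. 0a->0: no, ab/b meet in 0 with "b" left. Open state 1: 0a->1.
b: 0b undefined. 0b->0: ok.
c: 0c undefined. 0c->0: no, cc/b meet in 0. 0c->1: no, cc/ac meet in 1 with "c" left. Open state 2: 0c->2.
aa: 1a undefined. 1a->0: ok.
ab: 1b undefined. 1b->0: no, ab/b meet in 0. 1b->1: no, ab/bba meet in 1. 1b->2: ok.
ac: 1c undefined. 1c->0: ok.
ca: 2a undefined. 2a->0: no, bca/b meet in 0. 2a->1: no, bca/bba meet in 1. 2a->2: no, cabc/cbc meet in 2 with "bc" left. Open state 3: 2a->3.
cb: 2b undefined. 2b->0: no, ab/cbc meet in 2. 2b->1: ok.
cc: 2c undefined. 2c->0: no, cc/b meet in 0. 2c->1: no, cc/bba meet in 1. 2c->2: no, abab/ccab meet in 3 with "b" left. 2c->3: ok.
cab: 3b undefined. 3b->0: no, abab/b meet in 0. 3b->1: no, cabc/b meet in 0. 3b->2: ok.
cca: 3a undefined. 3a->0: ok.
ccc: 3c undefined. 3c->0: no, ccbcc/b meet in 0. 3c->1: no, ccbcc/bba meet in 1. 3c->2: ok.
All examples now run through 4 states with every (state, symbol) defined. Accept strings end in {2,3}, Reject strings end in {0,1}; accept={2,3}.

states=4 start=0 accept={2,3} delta: 0a->1 0b->0 0c->2 1a->0 1b->2 1c->0 2a->3 2b->1 2c->3 3a->0 3b->2 3c->2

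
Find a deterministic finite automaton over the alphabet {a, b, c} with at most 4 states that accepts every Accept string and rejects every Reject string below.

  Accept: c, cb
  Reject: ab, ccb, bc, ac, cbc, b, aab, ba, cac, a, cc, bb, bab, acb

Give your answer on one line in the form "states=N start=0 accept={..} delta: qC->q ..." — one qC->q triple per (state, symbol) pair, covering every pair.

Fold the examples into a partial DFA from state 0: repeatedly fix the first undefined (state, symbol) met by the shortest-then-alphabetical prefix, trying targets in increasing order and rejecting any under which an Accept and a Reject string meet in one state with the same remainder; add a state when all current targets are rejected. Accepting states are where Accept strings end.
a: 0a undefined. 0a->0: no, c/ac meet in 0 with "c" left. Open state 1: 0a->1.
b: 0b undefined. 0b->0: no, c/bc meet in 0 with "c" left. 0b->1: ok.
c: 0c undefined. 0c->0: no, c/cc meet in 0. 0c->1: no, c/b meet in 1. Open state 2: 0c->2.
aa: 1a undefined. 1a->0: ok.
ab: 1b undefined. 1b->0: ok.
ac: 1c undefined. 1c->0: ok.
ca: 2a undefined. 2a->0: no, c/cac meet in 2. 2a->1: ok.
cb: 2b undefined. 2b->0: no, c/cbc meet in 2. 2b->1: no, cb/b meet in 1. 2b->2: ok.
cc: 2c undefined. 2c->0: ok.
All examples now run through 3 states with every (state, symbol) defined. Accept strings end in {2}, Reject strings end in {0,1}; accept={2}.

states=3 start=0 accept={2} delta: 0a->1 0b->1 0c->2 1a->0 1b->0 1c->0 2a->1 2b->2 2c->0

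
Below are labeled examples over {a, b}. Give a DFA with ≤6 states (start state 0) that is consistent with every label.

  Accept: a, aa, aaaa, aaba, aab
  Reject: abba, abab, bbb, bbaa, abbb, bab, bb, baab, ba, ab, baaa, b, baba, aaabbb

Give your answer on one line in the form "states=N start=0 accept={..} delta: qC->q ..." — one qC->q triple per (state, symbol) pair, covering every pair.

Grow the machine one transition at a time. Run the examples from 0; the earliest place one falls off (shortest prefix, ties alphabetical) gets sent to the lowest-numbered state that keeps every Accept/Reject pair distinguishable — a pair clashes when both reach the same state with identical unread suffix — and to a fresh state only if none does.
a: 0a undefined. 0a->0: no, aaba/ba meet in 0 with "ba" left. Open state 1: 0a->1.
b: 0b undefined. 0b->0: no, a/ba meet in 1. 0b->1: no, a/b meet in 1. Open state 2: 0b->2.
aa: 1a undefined. 1a->0: no, aaba/ba meet in 2 with "a" left. 1a->1: no, aab/ab meet in 1 with "b" left. 1a->2: no, aa/b meet in 2. Open state 3: 1a->3.
ab: 1b undefined. 1b->0: ok.
ba: 2a undefined. 2a->0: no, aa/baaa meet in 3. 2a->1: no, a/abba meet in 1. 2a->2: ok.
bb: 2b undefined. 2b->0: no, a/baba meet in 1. 2b->1: no, a/abbb meet in 1. 2b->2: ok.
aaa: 3a undefined. 3a->0: ok.
aab: 3b undefined. 3b->0: no, aab/abab meet in 0. 3b->1: ok.
All examples now run through 4 states with every (state, symbol) defined. Accept strings end in {1,3}, Reject strings end in {0,2}; accept={1,3}.

states=4 start=0 accept={1,3} delta: 0a->1 0b->2 1a->3 1b->0 2a->2 2b->2 3a->0 3b->1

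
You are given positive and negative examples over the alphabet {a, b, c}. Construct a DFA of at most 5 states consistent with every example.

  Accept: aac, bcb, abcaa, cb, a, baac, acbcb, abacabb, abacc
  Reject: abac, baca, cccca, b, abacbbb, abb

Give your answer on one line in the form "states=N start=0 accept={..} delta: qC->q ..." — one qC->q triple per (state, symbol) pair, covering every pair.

states=4 start=0 accept={0,2} delta: 0a->0 0b->1 0c->2 1a->2 1b->1 1c->2 2a->0 2b->0 2c->3 3a->3 3b->2 3c->2

State merging on the prefix tree: take the shortest (then alphabetical) example prefix whose next move is undefined and point that move at state 0, else 1, else 2, ...; a target is out if some Accept/Reject pair would then sit in one state with the same input left (inseparable). If every existing state is out, open a new one.
a: 0a undefined. 0a->0: ok.
b: 0b undefined. 0b->0: no, aac/abac meet in 0 with "c" left. Open state 1: 0b->1.
c: 0c undefined. 0c->0: no, aac/cccca meet in 0. 0c->1: no, aac/b meet in 1. Open state 2: 0c->2.
ba: 1a undefined. 1a->0: no, aac/abac meet in 2. 1a->1: no, baac/abac meet in 1 with "c" left. 1a->2: ok.
bc: 1c undefined. 1c->0: no, bcb/b meet in 1. 1c->1: no, bcb/abb meet in 1 with "b" left. 1c->2: ok.
cb: 2b undefined. 2b->0: ok.
cc: 2c undefined. 2c->0: no, bcb/abac meet in 0. 2c->1: no, aac/baca meet in 2. 2c->2: no, aac/abac meet in 2. Open state 3: 2c->3.
abb: 1b undefined. 1b->0: no, bcb/abb meet in 0. 1b->1: ok.
baa: 2a undefined. 2a->0: ok.
ccc: 3c undefined. 3c->0: no, bcb/cccca meet in 0. 3c->1: no, bcb/cccca meet in 0. 3c->2: ok.
baca: 3a undefined. 3a->0: no, bcb/baca meet in 0. 3a->1: no, abacabb/baca meet in 1. 3a->2: no, aac/baca meet in 2. 3a->3: ok.
abacb: 3b undefined. 3b->0: no, abacabb/b meet in 1. 3b->1: no, abacabb/b meet in 1. 3b->2: ok.
All examples now run through 4 states with every (state, symbol) defined. Accept strings end in {0,2}, Reject strings end in {1,3}; accept={0,2}.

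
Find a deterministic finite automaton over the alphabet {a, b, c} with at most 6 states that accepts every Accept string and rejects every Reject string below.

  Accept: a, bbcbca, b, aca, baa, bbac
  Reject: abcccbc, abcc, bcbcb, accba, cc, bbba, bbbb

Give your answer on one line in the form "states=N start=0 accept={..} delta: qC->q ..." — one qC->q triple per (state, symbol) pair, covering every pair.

State merging on the prefix tree: take the shortest (then alphabetical) example prefix whose next move is undefined and point that move at state 0, else 1, else 2, ...; a target is out if some Accept/Reject pair would then sit in one state with the same input left (inseparable). If every existing state is out, open a new one.
a: 0a undefined. 0a->0: ok.
b: 0b undefined. 0b->0: no, a/bbba meet in 0. Open state 1: 0b->1.
c: 0c undefined. 0c->0: no, a/cc meet in 0. 0c->1: ok.
ba: 1a undefined. 1a->0: ok.
bb: 1b undefined. 1b->0: no, a/bbba meet in 0. 1b->1: no, a/bbba meet in 0. Open state 2: 1b->2.
bc: 1c undefined. 1c->0: no, a/abcccbc meet in 0. 1c->1: no, b/abcc meet in 1. 1c->2: ok.
bba: 2a undefined. 2a->0: ok.
bbb: 2b undefined. 2b->0: no, a/accba meet in 0. 2b->1: no, a/accba meet in 0. 2b->2: no, a/accba meet in 0. Open state 3: 2b->3.
bbc: 2c undefined. 2c->0: no, a/abcccbc meet in 0. 2c->1: no, b/abcc meet in 1. 2c->2: ok.
bbba: 3a undefined. 3a->0: no, a/accba meet in 0. 3a->1: no, b/accba meet in 1. 3a->2: ok.
bbbb: 3b undefined. 3b->0: no, a/bbbb meet in 0. 3b->1: no, b/bbbb meet in 1. 3b->2: ok.
bcbc: 3c undefined. 3c->0: no, a/abcccbc meet in 0. 3c->1: no, b/abcccbc meet in 1. 3c->2: ok.
All examples now run through 4 states with every (state, symbol) defined. Accept strings end in {0,1}, Reject strings end in {2,3}; accept={0,1}.

states=4 start=0 accept={0,1} delta: 0a->0 0b->1 0c->1 1a->0 1b->2 1c->2 2a->0 2b->3 2c->2 3a->2 3b->2 3c->2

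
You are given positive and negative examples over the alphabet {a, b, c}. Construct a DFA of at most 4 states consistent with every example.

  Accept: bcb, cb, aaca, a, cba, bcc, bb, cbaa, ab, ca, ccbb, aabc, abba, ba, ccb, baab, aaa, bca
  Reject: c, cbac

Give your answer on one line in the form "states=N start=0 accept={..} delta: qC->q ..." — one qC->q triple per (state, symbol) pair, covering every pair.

states=3 start=0 accept={0,1} delta: 0a->0 0b->1 0c->2 1a->0 1b->0 1c->1 2a->0 2b->0 2c->0

Grow the machine one transition at a time. Run the examples from 0; the earliest place one falls off (shortest prefix, ties alphabetical) gets sent to the lowest-numbered state that keeps every Accept/Reject pair distinguishable — a pair clashes when both reach the same state with identical unread suffix — and to a fresh state only if none does.
a: 0a undefined. 0a->0: ok.
b: 0b undefined. 0b->0: no, aabc/c meet in 0 with "c" left. Open state 1: 0b->1.
c: 0c undefined. 0c->0: no, aaca/c meet in 0. 0c->1: no, ab/c meet in 1. Open state 2: 0c->2.
ba: 1a undefined. 1a->0: ok.
bb: 1b undefined. 1b->0: ok.
bc: 1c undefined. 1c->0: no, bcc/c meet in 2. 1c->1: ok.
ca: 2a undefined. 2a->0: ok.
cb: 2b undefined. 2b->0: ok.
cc: 2c undefined. 2c->0: ok.
All examples now run through 3 states with every (state, symbol) defined. Accept strings end in {0,1}, Reject strings end in {2}; accept={0,1}.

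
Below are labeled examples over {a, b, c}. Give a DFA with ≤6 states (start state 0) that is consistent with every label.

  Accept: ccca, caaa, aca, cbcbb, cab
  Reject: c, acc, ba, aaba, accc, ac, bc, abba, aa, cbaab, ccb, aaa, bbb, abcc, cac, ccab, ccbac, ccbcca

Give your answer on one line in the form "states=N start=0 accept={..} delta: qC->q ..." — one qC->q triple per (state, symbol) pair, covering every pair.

State merging on the prefix tree: take the shortest (then alphabetical) example prefix whose next move is undefined and point that move at state 0, else 1, else 2, ...; a target is out if some Accept/Reject pair would then sit in one state with the same input left (inseparable). If every existing state is out, open a new one.
a: 0a undefined. 0a->0: ok.
b: 0b undefined. 0b->0: ok.
c: 0c undefined. 0c->0: no, ccca/c meet in 0. Open state 1: 0c->1.
ca: 1a undefined. 1a->0: no, caaa/ba meet in 0. 1a->1: no, caaa/c meet in 1. Open state 2: 1a->2.
cb: 1b undefined. 1b->0: no, cbcbb/ba meet in 0. 1b->1: ok.
cc: 1c undefined. 1c->0: no, cbcbb/acc meet in 0. 1c->1: no, ccca/ccbcca meet in 2. 1c->2: no, aca/acc meet in 2. Open state 3: 1c->3.
caa: 2a undefined. 2a->0: no, caaa/ba meet in 0. 2a->1: ok.
cab: 2b undefined. 2b->0: no, cab/ba meet in 0. 2b->1: no, cab/c meet in 1. 2b->2: ok.
cac: 2c undefined. 2c->0: ok.
cca: 3a undefined. 3a->0: ok.
ccb: 3b undefined. 3b->0: no, cbcbb/ba meet in 0. 3b->1: no, ccca/ccbcca meet in 3 with "ca" left. 3b->2: no, caaa/ccb meet in 2. 3b->3: no, cbcbb/acc meet in 3. Open state 4: 3b->4.
ccc: 3c undefined. 3c->0: no, ccca/ba meet in 0. 3c->1: ok.
ccba: 4a undefined. 4a->0: ok.
ccbc: 4c undefined. 4c->0: no, ccca/ccbcca meet in 2. 4c->1: ok.
cbcbb: 4b undefined. 4b->0: no, cbcbb/ba meet in 0. 4b->1: no, cbcbb/c meet in 1. 4b->2: ok.
All examples now run through 5 states with every (state, symbol) defined. Accept strings end in {2}, Reject strings end in {0,1,3,4}; accept={2}.

states=5 start=0 accept={2} delta: 0a->0 0b->0 0c->1 1a->2 1b->1 1c->3 2a->1 2b->2 2c->0 3a->0 3b->4 3c->1 4a->0 4b->2 4c->1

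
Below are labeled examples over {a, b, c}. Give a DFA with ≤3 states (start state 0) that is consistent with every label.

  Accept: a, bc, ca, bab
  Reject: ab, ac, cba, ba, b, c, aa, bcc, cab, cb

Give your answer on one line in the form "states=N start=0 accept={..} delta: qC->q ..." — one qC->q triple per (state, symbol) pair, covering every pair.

Grow the machine one transition at a time. Run the examples from 0; the earliest place one falls off (shortest prefix, ties alphabetical) gets sent to the lowest-numbered state that keeps every Accept/Reject pair distinguishable — a pair clashes when both reach the same state with identical unread suffix — and to a fresh state only if none does.
a: 0a undefined. 0a->0: no, a/aa meet in 0. Open state 1: 0a->1.
b: 0b undefined. 0b->0: no, a/ba meet in 1. 0b->1: no, a/b meet in 1. Open state 2: 0b->2.
c: 0c undefined. 0c->0: ok.
aa: 1a undefined. 1a->0: ok.
ab: 1b undefined. 1b->0: ok.
ac: 1c undefined. 1c->0: ok.
ba: 2a undefined. 2a->0: no, bab/b meet in 2. 2a->1: no, a/cba meet in 1. 2a->2: ok.
bc: 2c undefined. 2c->0: no, bc/ab meet in 0. 2c->1: ok.
bab: 2b undefined. 2b->0: no, bab/ab meet in 0. 2b->1: ok.
All examples now run through 3 states with every (state, symbol) defined. Accept strings end in {1}, Reject strings end in {0,2}; accept={1}.

states=3 start=0 accept={1} delta: 0a->1 0b->2 0c->0 1a->0 1b->0 1c->0 2a->2 2b->1 2c->1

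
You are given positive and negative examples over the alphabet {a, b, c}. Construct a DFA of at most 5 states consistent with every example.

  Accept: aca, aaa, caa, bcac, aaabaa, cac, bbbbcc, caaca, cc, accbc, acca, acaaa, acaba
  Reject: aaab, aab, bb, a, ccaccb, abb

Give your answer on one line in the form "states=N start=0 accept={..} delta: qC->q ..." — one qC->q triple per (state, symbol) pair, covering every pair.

states=3 start=0 accept={2} delta: 0a->1 0b->0 0c->1 1a->2 1b->0 1c->2 2a->2 2b->1 2c->2

Fold the examples into a partial DFA from state 0: repeatedly fix the first undefined (state, symbol) met by the shortest-then-alphabetical prefix, trying targets in increasing order and rejecting any under which an Accept and a Reject string meet in one state with the same remainder; add a state when all current targets are rejected. Accepting states are where Accept strings end.
a: 0a undefined. 0a->0: no, aaa/a meet in 0. Open state 1: 0a->1.
b: 0b undefined. 0b->0: ok.
c: 0c undefined. 0c->0: no, bbbbcc/bb meet in 0. 0c->1: ok.
aa: 1a undefined. 1a->0: no, aaa/a meet in 1. 1a->1: no, aaa/a meet in 1. Open state 2: 1a->2.
ab: 1b undefined. 1b->0: ok.
ac: 1c undefined. 1c->0: no, aca/a meet in 1. 1c->1: no, bbbbcc/a meet in 1. 1c->2: ok.
aaa: 2a undefined. 2a->0: no, aca/aaab meet in 0. 2a->1: no, aca/a meet in 1. 2a->2: ok.
aab: 2b undefined. 2b->0: no, acaba/a meet in 1. 2b->1: ok.
acc: 2c undefined. 2c->0: no, bcac/bb meet in 0. 2c->1: no, bcac/aaab meet in 1. 2c->2: ok.
All examples now run through 3 states with every (state, symbol) defined. Accept strings end in {2}, Reject strings end in {0,1}; accept={2}.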